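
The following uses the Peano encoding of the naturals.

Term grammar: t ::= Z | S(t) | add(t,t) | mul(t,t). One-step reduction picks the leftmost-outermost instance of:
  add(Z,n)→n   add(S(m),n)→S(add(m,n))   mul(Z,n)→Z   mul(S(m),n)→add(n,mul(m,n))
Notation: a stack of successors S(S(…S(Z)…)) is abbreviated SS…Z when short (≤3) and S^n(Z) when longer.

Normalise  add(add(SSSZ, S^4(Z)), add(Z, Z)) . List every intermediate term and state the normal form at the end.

  start: add(add(SSSZ, S^4(Z)), add(Z, Z))
  step 1: add(S(add(SSZ, S^4(Z))), add(Z, Z))
  step 2: S(add(add(SSZ, S^4(Z)), add(Z, Z)))
  step 3: S(add(S(add(SZ, S^4(Z))), add(Z, Z)))
  step 4: S(S(add(add(SZ, S^4(Z)), add(Z, Z))))
  step 5: S(S(add(S(add(Z, S^4(Z))), add(Z, Z))))
  step 6: S(S(S(add(add(Z, S^4(Z)), add(Z, Z)))))
  step 7: S(S(S(add(S^4(Z), add(Z, Z)))))
  step 8: S(S(S(S(add(SSSZ, add(Z, Z))))))
  step 9: S(S(S(S(S(add(SSZ, add(Z, Z)))))))
  step 10: S(S(S(S(S(S(add(SZ, add(Z, Z))))))))
  step 11: S(S(S(S(S(S(S(add(Z, add(Z, Z)))))))))
  step 12: S(S(S(S(S(S(S(add(Z, Z))))))))
  step 13: S^7(Z)

Answer: normal form = S^7(Z)  (in 13 steps)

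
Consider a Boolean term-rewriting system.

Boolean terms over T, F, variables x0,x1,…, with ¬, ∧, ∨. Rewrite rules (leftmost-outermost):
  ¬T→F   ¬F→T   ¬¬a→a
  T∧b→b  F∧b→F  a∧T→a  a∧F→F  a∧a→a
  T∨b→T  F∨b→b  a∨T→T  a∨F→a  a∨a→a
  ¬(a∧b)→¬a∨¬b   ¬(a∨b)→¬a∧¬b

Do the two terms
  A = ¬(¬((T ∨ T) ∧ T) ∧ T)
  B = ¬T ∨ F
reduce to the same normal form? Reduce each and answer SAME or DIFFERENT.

Term A:
  start: ¬(¬((T ∨ T) ∧ T) ∧ T)
  →1  ¬¬((T ∨ T) ∧ T) ∨ ¬T
  →2  ((T ∨ T) ∧ T) ∨ ¬T
  →3  (T ∨ T) ∨ ¬T
  →4  T ∨ ¬T
  →5  T

Term B:
  start: ¬T ∨ F
  →1  ¬T
  →2  F

Answer: DIFFERENT — A ⇓ T, B ⇓ F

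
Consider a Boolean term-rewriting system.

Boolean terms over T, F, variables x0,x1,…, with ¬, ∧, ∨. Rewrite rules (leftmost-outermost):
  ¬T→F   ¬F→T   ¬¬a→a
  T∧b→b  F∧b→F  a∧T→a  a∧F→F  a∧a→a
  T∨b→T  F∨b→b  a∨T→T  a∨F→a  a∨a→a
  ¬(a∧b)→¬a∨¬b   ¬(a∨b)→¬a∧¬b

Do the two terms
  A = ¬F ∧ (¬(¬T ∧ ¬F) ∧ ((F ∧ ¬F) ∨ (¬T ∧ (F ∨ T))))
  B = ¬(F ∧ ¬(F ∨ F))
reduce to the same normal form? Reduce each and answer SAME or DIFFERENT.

Answer: DIFFERENT — A ⇓ F, B ⇓ T

Working:
Term A:
  start: ¬F ∧ (¬(¬T ∧ ¬F) ∧ ((F ∧ ¬F) ∨ (¬T ∧ (F ∨ T))))
  step 1: T ∧ (¬(¬T ∧ ¬F) ∧ ((F ∧ ¬F) ∨ (¬T ∧ (F ∨ T))))
  step 2: ¬(¬T ∧ ¬F) ∧ ((F ∧ ¬F) ∨ (¬T ∧ (F ∨ T)))
  step 3: (¬¬T ∨ ¬¬F) ∧ ((F ∧ ¬F) ∨ (¬T ∧ (F ∨ T)))
  step 4: (T ∨ ¬¬F) ∧ ((F ∧ ¬F) ∨ (¬T ∧ (F ∨ T)))
  step 5: T ∧ ((F ∧ ¬F) ∨ (¬T ∧ (F ∨ T)))
  step 6: (F ∧ ¬F) ∨ (¬T ∧ (F ∨ T))
  step 7: F ∨ (¬T ∧ (F ∨ T))
  step 8: ¬T ∧ (F ∨ T)
  step 9: F ∧ (F ∨ T)
  step 10: F

Term B:
  start: ¬(F ∧ ¬(F ∨ F))
  step 1: ¬F ∨ ¬¬(F ∨ F)
  step 2: T ∨ ¬¬(F ∨ F)
  step 3: T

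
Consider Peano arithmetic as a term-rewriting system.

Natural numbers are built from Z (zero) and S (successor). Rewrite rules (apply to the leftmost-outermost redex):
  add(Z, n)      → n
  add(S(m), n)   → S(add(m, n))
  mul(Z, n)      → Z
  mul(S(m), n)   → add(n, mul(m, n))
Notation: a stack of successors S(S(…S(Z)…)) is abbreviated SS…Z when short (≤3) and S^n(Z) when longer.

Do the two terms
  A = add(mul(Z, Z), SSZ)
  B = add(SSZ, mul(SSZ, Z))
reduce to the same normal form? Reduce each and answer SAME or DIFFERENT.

Answer: SAME — A ⇓ SSZ, B ⇓ SSZ

Reduction:
Term A:
  start: add(mul(Z, Z), SSZ)
  step 1: add(Z, SSZ)
  step 2: SSZ

Term B:
  start: add(SSZ, mul(SSZ, Z))
  step 1: S(add(SZ, mul(SSZ, Z)))
  step 2: S(S(add(Z, mul(SSZ, Z))))
  step 3: S(S(mul(SSZ, Z)))
  step 4: S(S(add(Z, mul(SZ, Z))))
  step 5: S(S(mul(SZ, Z)))
  step 6: S(S(add(Z, mul(Z, Z))))
  step 7: S(S(mul(Z, Z)))
  step 8: SSZ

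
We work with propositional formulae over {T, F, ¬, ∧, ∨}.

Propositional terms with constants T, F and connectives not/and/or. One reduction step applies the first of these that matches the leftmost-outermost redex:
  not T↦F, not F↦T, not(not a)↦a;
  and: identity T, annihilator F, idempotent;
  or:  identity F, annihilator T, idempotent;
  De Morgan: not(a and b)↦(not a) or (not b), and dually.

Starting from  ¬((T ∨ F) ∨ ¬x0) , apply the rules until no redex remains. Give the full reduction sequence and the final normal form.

Answer: normal form = F  (in 5 steps)

Working:
  start: ¬((T ∨ F) ∨ ¬x0)
  step 1: ¬(T ∨ F) ∧ ¬¬x0
  step 2: (¬T ∧ ¬F) ∧ ¬¬x0
  step 3: (F ∧ ¬F) ∧ ¬¬x0
  step 4: F ∧ ¬¬x0
  step 5: F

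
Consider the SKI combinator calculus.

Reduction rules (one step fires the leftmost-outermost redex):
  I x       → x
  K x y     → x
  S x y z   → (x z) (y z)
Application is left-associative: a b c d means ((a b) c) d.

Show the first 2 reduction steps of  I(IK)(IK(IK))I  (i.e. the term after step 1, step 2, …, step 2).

  start: I(IK)(IK(IK))I
  [1] IK(IK(IK))I
  [2] K(IK(IK))I

Answer: after 2 steps: K(IK(IK))I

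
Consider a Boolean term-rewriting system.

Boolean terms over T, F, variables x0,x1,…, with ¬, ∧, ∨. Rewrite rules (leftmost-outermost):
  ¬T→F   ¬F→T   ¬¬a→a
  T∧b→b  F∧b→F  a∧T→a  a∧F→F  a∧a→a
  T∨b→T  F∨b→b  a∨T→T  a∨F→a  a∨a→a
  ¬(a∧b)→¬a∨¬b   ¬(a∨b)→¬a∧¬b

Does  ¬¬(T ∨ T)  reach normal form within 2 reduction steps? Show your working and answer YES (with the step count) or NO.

  start: ¬¬(T ∨ T)
  step 1: T ∨ T
  step 2: T

Answer: YES — reaches normal form T in 2 ≤ 2 steps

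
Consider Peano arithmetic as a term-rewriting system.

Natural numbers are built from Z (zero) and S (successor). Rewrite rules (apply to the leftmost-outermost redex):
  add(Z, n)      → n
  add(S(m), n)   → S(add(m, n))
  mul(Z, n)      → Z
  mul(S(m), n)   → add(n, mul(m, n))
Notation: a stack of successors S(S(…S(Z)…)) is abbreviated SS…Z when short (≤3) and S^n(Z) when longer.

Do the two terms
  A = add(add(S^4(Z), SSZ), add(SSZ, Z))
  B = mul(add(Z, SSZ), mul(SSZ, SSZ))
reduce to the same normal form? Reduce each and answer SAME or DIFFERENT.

Answer: SAME — A ⇓ S^8(Z), B ⇓ S^8(Z)

Reduction:
Term A:
  start: add(add(S^4(Z), SSZ), add(SSZ, Z))
  →1  add(S(add(SSSZ, SSZ)), add(SSZ, Z))
  →2  S(add(add(SSSZ, SSZ), add(SSZ, Z)))
  →3  S(add(S(add(SSZ, SSZ)), add(SSZ, Z)))
  →4  S(S(add(add(SSZ, SSZ), add(SSZ, Z))))
  →5  S(S(add(S(add(SZ, SSZ)), add(SSZ, Z))))
  →6  S(S(S(add(add(SZ, SSZ), add(SSZ, Z)))))
  →7  S(S(S(add(S(add(Z, SSZ)), add(SSZ, Z)))))
  →8  S(S(S(S(add(add(Z, SSZ), add(SSZ, Z))))))
  →9  S(S(S(S(add(SSZ, add(SSZ, Z))))))
  →10  S(S(S(S(S(add(SZ, add(SSZ, Z)))))))
  →11  S(S(S(S(S(S(add(Z, add(SSZ, Z))))))))
  →12  S(S(S(S(S(S(add(SSZ, Z)))))))
  →13  S(S(S(S(S(S(S(add(SZ, Z))))))))
  →14  S(S(S(S(S(S(S(S(add(Z, Z)))))))))
  →15  S^8(Z)

Term B:
  start: mul(add(Z, SSZ), mul(SSZ, SSZ))
  →1  mul(SSZ, mul(SSZ, SSZ))
  →2  add(mul(SSZ, SSZ), mul(SZ, mul(SSZ, SSZ)))
  →3  add(add(SSZ, mul(SZ, SSZ)), mul(SZ, mul(SSZ, SSZ)))
  →4  add(S(add(SZ, mul(SZ, SSZ))), mul(SZ, mul(SSZ, SSZ)))
  →5  S(add(add(SZ, mul(SZ, SSZ)), mul(SZ, mul(SSZ, SSZ))))
  →6  S(add(S(add(Z, mul(SZ, SSZ))), mul(SZ, mul(SSZ, SSZ))))
  →7  S(S(add(add(Z, mul(SZ, SSZ)), mul(SZ, mul(SSZ, SSZ)))))
  →8  S(S(add(mul(SZ, SSZ), mul(SZ, mul(SSZ, SSZ)))))
  →9  S(S(add(add(SSZ, mul(Z, SSZ)), mul(SZ, mul(SSZ, SSZ)))))
  →10  S(S(add(S(add(SZ, mul(Z, SSZ))), mul(SZ, mul(SSZ, SSZ)))))
  →11  S(S(S(add(add(SZ, mul(Z, SSZ)), mul(SZ, mul(SSZ, SSZ))))))
  →12  S(S(S(add(S(add(Z, mul(Z, SSZ))), mul(SZ, mul(SSZ, SSZ))))))
  →13  S(S(S(S(add(add(Z, mul(Z, SSZ)), mul(SZ, mul(SSZ, SSZ)))))))
  →14  S(S(S(S(add(mul(Z, SSZ), mul(SZ, mul(SSZ, SSZ)))))))
  →15  S(S(S(S(add(Z, mul(SZ, mul(SSZ, SSZ)))))))
  →16  S(S(S(S(mul(SZ, mul(SSZ, SSZ))))))
  →17  S(S(S(S(add(mul(SSZ, SSZ), mul(Z, mul(SSZ, SSZ)))))))
  →18  S(S(S(S(add(add(SSZ, mul(SZ, SSZ)), mul(Z, mul(SSZ, SSZ)))))))
  →19  S(S(S(S(add(S(add(SZ, mul(SZ, SSZ))), mul(Z, mul(SSZ, SSZ)))))))
  →20  S(S(S(S(S(add(add(SZ, mul(SZ, SSZ)), mul(Z, mul(SSZ, SSZ))))))))
  →21  S(S(S(S(S(add(S(add(Z, mul(SZ, SSZ))), mul(Z, mul(SSZ, SSZ))))))))
  →22  S(S(S(S(S(S(add(add(Z, mul(SZ, SSZ)), mul(Z, mul(SSZ, SSZ)))))))))
  →23  S(S(S(S(S(S(add(mul(SZ, SSZ), mul(Z, mul(SSZ, SSZ)))))))))
  →24  S(S(S(S(S(S(add(add(SSZ, mul(Z, SSZ)), mul(Z, mul(SSZ, SSZ)))))))))
  →25  S(S(S(S(S(S(add(S(add(SZ, mul(Z, SSZ))), mul(Z, mul(SSZ, SSZ)))))))))
  →26  S(S(S(S(S(S(S(add(add(SZ, mul(Z, SSZ)), mul(Z, mul(SSZ, SSZ))))))))))
  →27  S(S(S(S(S(S(S(add(S(add(Z, mul(Z, SSZ))), mul(Z, mul(SSZ, SSZ))))))))))
  →28  S(S(S(S(S(S(S(S(add(add(Z, mul(Z, SSZ)), mul(Z, mul(SSZ, SSZ)))))))))))
  →29  S(S(S(S(S(S(S(S(add(mul(Z, SSZ), mul(Z, mul(SSZ, SSZ)))))))))))
  →30  S(S(S(S(S(S(S(S(add(Z, mul(Z, mul(SSZ, SSZ)))))))))))
  →31  S(S(S(S(S(S(S(S(mul(Z, mul(SSZ, SSZ))))))))))
  →32  S^8(Z)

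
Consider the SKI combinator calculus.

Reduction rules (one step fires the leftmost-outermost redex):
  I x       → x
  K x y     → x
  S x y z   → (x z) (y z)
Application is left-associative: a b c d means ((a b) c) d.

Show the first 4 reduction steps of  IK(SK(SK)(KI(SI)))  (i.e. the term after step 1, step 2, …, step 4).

  start: IK(SK(SK)(KI(SI)))
  [1] K(SK(SK)(KI(SI)))
  [2] K(K(KI(SI))(SK(KI(SI))))
  [3] K(KI(SI))
  [4] KI

Answer: after 4 steps: KI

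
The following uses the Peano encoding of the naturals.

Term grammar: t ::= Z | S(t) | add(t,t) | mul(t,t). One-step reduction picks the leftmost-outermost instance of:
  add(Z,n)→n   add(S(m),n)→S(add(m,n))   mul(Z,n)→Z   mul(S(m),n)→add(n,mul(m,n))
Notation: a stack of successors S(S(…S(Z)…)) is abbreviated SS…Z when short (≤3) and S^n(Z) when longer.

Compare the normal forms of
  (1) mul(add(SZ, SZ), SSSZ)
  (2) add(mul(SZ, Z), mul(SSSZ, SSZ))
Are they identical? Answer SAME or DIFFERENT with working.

Term A:
  start: mul(add(SZ, SZ), SSSZ)
  →1  mul(S(add(Z, SZ)), SSSZ)
  →2  add(SSSZ, mul(add(Z, SZ), SSSZ))
  →3  S(add(SSZ, mul(add(Z, SZ), SSSZ)))
  →4  S(S(add(SZ, mul(add(Z, SZ), SSSZ))))
  →5  S(S(S(add(Z, mul(add(Z, SZ), SSSZ)))))
  →6  S(S(S(mul(add(Z, SZ), SSSZ))))
  →7  S(S(S(mul(SZ, SSSZ))))
  →8  S(S(S(add(SSSZ, mul(Z, SSSZ)))))
  →9  S(S(S(S(add(SSZ, mul(Z, SSSZ))))))
  →10  S(S(S(S(S(add(SZ, mul(Z, SSSZ)))))))
  →11  S(S(S(S(S(S(add(Z, mul(Z, SSSZ))))))))
  →12  S(S(S(S(S(S(mul(Z, SSSZ)))))))
  →13  S^6(Z)

Term B:
  start: add(mul(SZ, Z), mul(SSSZ, SSZ))
  →1  add(add(Z, mul(Z, Z)), mul(SSSZ, SSZ))
  →2  add(mul(Z, Z), mul(SSSZ, SSZ))
  →3  add(Z, mul(SSSZ, SSZ))
  →4  mul(SSSZ, SSZ)
  →5  add(SSZ, mul(SSZ, SSZ))
  →6  S(add(SZ, mul(SSZ, SSZ)))
  →7  S(S(add(Z, mul(SSZ, SSZ))))
  →8  S(S(mul(SSZ, SSZ)))
  →9  S(S(add(SSZ, mul(SZ, SSZ))))
  →10  S(S(S(add(SZ, mul(SZ, SSZ)))))
  →11  S(S(S(S(add(Z, mul(SZ, SSZ))))))
  →12  S(S(S(S(mul(SZ, SSZ)))))
  →13  S(S(S(S(add(SSZ, mul(Z, SSZ))))))
  →14  S(S(S(S(S(add(SZ, mul(Z, SSZ)))))))
  →15  S(S(S(S(S(S(add(Z, mul(Z, SSZ))))))))
  →16  S(S(S(S(S(S(mul(Z, SSZ)))))))
  →17  S^6(Z)

Answer: SAME — A ⇓ S^6(Z), B ⇓ S^6(Z)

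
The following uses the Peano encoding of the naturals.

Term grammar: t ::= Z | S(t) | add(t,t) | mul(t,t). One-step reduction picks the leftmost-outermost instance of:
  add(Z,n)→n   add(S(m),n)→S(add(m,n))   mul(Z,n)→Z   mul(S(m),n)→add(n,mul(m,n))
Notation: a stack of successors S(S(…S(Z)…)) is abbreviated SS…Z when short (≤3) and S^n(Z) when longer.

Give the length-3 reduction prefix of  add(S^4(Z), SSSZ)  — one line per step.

Answer: after 3 steps: S(S(S(add(SZ, SSSZ))))

Derivation:
  start: add(S^4(Z), SSSZ)
  →1  S(add(SSSZ, SSSZ))
  →2  S(S(add(SSZ, SSSZ)))
  →3  S(S(S(add(SZ, SSSZ))))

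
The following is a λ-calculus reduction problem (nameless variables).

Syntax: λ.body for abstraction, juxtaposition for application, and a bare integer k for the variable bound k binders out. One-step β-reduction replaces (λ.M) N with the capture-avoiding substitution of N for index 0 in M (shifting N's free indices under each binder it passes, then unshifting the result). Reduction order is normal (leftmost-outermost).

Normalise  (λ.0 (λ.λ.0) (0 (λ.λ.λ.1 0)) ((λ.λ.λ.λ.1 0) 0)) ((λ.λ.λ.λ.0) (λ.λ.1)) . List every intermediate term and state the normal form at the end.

  start: (λ.0 (λ.λ.0) (0 (λ.λ.λ.1 0)) ((λ.λ.λ.λ.1 0) 0)) ((λ.λ.λ.λ.0) (λ.λ.1))
  [1] (λ.λ.λ.λ.0) (λ.λ.1) (λ.λ.0) ((λ.λ.λ.λ.0) (λ.λ.1) (λ.λ.λ.1 0)) ((λ.λ.λ.λ.1 0) ((λ.λ.λ.λ.0) (λ.λ.1)))
  [2] (λ.λ.λ.0) (λ.λ.0) ((λ.λ.λ.λ.0) (λ.λ.1) (λ.λ.λ.1 0)) ((λ.λ.λ.λ.1 0) ((λ.λ.λ.λ.0) (λ.λ.1)))
  [3] (λ.λ.0) ((λ.λ.λ.λ.0) (λ.λ.1) (λ.λ.λ.1 0)) ((λ.λ.λ.λ.1 0) ((λ.λ.λ.λ.0) (λ.λ.1)))
  [4] (λ.0) ((λ.λ.λ.λ.1 0) ((λ.λ.λ.λ.0) (λ.λ.1)))
  [5] (λ.λ.λ.λ.1 0) ((λ.λ.λ.λ.0) (λ.λ.1))
  [6] λ.λ.λ.1 0

Answer: normal form = λ.λ.λ.1 0  (in 6 steps)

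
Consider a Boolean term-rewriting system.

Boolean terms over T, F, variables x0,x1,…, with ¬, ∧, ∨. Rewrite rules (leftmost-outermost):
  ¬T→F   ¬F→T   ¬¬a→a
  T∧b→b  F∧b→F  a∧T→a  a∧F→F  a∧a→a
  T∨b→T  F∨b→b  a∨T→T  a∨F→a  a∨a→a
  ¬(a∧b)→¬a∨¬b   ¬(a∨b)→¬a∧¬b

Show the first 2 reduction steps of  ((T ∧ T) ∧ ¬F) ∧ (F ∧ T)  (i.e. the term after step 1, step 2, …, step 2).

  start: ((T ∧ T) ∧ ¬F) ∧ (F ∧ T)
  [1] (T ∧ ¬F) ∧ (F ∧ T)
  [2] ¬F ∧ (F ∧ T)

Answer: after 2 steps: ¬F ∧ (F ∧ T)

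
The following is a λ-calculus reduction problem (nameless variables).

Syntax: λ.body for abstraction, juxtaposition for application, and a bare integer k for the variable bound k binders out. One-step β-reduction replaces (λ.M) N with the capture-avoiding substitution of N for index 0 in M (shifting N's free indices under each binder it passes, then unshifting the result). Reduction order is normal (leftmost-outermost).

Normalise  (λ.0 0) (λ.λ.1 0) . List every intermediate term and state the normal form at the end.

  start: (λ.0 0) (λ.λ.1 0)
  step 1: (λ.λ.1 0) (λ.λ.1 0)
  step 2: λ.(λ.λ.1 0) 0
  step 3: λ.λ.1 0

Answer: normal form = λ.λ.1 0  (in 3 steps)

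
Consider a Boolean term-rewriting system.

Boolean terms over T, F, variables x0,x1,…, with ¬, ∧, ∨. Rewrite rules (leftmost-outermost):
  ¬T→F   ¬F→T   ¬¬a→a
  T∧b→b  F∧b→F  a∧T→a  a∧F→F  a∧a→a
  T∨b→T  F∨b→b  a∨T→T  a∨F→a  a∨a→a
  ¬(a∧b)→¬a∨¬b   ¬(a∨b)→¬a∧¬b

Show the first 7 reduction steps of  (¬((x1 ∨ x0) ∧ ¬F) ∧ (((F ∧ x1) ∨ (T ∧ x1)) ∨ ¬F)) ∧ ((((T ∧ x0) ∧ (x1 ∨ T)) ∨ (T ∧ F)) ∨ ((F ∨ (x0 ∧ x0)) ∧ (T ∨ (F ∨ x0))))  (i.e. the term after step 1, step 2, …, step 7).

Answer: after 7 steps: ((¬x1 ∧ ¬x0) ∧ (x1 ∨ ¬F)) ∧ ((((T ∧ x0) ∧ (x1 ∨ T)) ∨ (T ∧ F)) ∨ ((F ∨ (x0 ∧ x0)) ∧ (T ∨ (F ∨ x0))))

Derivation:
  start: (¬((x1 ∨ x0) ∧ ¬F) ∧ (((F ∧ x1) ∨ (T ∧ x1)) ∨ ¬F)) ∧ ((((T ∧ x0) ∧ (x1 ∨ T)) ∨ (T ∧ F)) ∨ ((F ∨ (x0 ∧ x0)) ∧ (T ∨ (F ∨ x0))))
  →1  ((¬(x1 ∨ x0) ∨ ¬¬F) ∧ (((F ∧ x1) ∨ (T ∧ x1)) ∨ ¬F)) ∧ ((((T ∧ x0) ∧ (x1 ∨ T)) ∨ (T ∧ F)) ∨ ((F ∨ (x0 ∧ x0)) ∧ (T ∨ (F ∨ x0))))
  →2  (((¬x1 ∧ ¬x0) ∨ ¬¬F) ∧ (((F ∧ x1) ∨ (T ∧ x1)) ∨ ¬F)) ∧ ((((T ∧ x0) ∧ (x1 ∨ T)) ∨ (T ∧ F)) ∨ ((F ∨ (x0 ∧ x0)) ∧ (T ∨ (F ∨ x0))))
  →3  (((¬x1 ∧ ¬x0) ∨ F) ∧ (((F ∧ x1) ∨ (T ∧ x1)) ∨ ¬F)) ∧ ((((T ∧ x0) ∧ (x1 ∨ T)) ∨ (T ∧ F)) ∨ ((F ∨ (x0 ∧ x0)) ∧ (T ∨ (F ∨ x0))))
  →4  ((¬x1 ∧ ¬x0) ∧ (((F ∧ x1) ∨ (T ∧ x1)) ∨ ¬F)) ∧ ((((T ∧ x0) ∧ (x1 ∨ T)) ∨ (T ∧ F)) ∨ ((F ∨ (x0 ∧ x0)) ∧ (T ∨ (F ∨ x0))))
  →5  ((¬x1 ∧ ¬x0) ∧ ((F ∨ (T ∧ x1)) ∨ ¬F)) ∧ ((((T ∧ x0) ∧ (x1 ∨ T)) ∨ (T ∧ F)) ∨ ((F ∨ (x0 ∧ x0)) ∧ (T ∨ (F ∨ x0))))
  →6  ((¬x1 ∧ ¬x0) ∧ ((T ∧ x1) ∨ ¬F)) ∧ ((((T ∧ x0) ∧ (x1 ∨ T)) ∨ (T ∧ F)) ∨ ((F ∨ (x0 ∧ x0)) ∧ (T ∨ (F ∨ x0))))
  →7  ((¬x1 ∧ ¬x0) ∧ (x1 ∨ ¬F)) ∧ ((((T ∧ x0) ∧ (x1 ∨ T)) ∨ (T ∧ F)) ∨ ((F ∨ (x0 ∧ x0)) ∧ (T ∨ (F ∨ x0))))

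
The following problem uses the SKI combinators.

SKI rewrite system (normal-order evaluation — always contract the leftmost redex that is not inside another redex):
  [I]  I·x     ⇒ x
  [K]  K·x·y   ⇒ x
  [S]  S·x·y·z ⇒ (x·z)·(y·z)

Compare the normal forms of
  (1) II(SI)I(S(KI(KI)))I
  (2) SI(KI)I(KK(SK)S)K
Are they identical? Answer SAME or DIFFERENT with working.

Answer: DIFFERENT — A ⇓ SII, B ⇓ S

Reduction:
Term A:
  start: II(SI)I(S(KI(KI)))I
  [1] I(SI)I(S(KI(KI)))I
  [2] SII(S(KI(KI)))I
  [3] I(S(KI(KI)))(I(S(KI(KI))))I
  [4] S(KI(KI))(I(S(KI(KI))))I
  [5] KI(KI)I(I(S(KI(KI)))I)
  [6] II(I(S(KI(KI)))I)
  [7] I(I(S(KI(KI)))I)
  [8] I(S(KI(KI)))I
  [9] S(KI(KI))I
  [10] SII

Term B:
  start: SI(KI)I(KK(SK)S)K
  [1] II(KII)(KK(SK)S)K
  [2] I(KII)(KK(SK)S)K
  [3] KII(KK(SK)S)K
  [4] I(KK(SK)S)K
  [5] KK(SK)SK
  [6] KSK
  [7] S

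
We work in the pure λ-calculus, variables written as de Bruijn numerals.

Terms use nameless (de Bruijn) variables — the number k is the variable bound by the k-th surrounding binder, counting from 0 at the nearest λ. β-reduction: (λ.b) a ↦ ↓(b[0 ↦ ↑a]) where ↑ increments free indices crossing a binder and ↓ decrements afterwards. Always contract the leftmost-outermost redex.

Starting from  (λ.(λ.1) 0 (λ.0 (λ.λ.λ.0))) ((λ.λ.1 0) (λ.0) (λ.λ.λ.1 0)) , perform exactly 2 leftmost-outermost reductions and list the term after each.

Answer: after 2 steps: (λ.λ.1 0) (λ.0) (λ.λ.λ.1 0) (λ.0 (λ.λ.λ.0))

Working:
  start: (λ.(λ.1) 0 (λ.0 (λ.λ.λ.0))) ((λ.λ.1 0) (λ.0) (λ.λ.λ.1 0))
  →1  (λ.(λ.λ.1 0) (λ.0) (λ.λ.λ.1 0)) ((λ.λ.1 0) (λ.0) (λ.λ.λ.1 0)) (λ.0 (λ.λ.λ.0))
  →2  (λ.λ.1 0) (λ.0) (λ.λ.λ.1 0) (λ.0 (λ.λ.λ.0))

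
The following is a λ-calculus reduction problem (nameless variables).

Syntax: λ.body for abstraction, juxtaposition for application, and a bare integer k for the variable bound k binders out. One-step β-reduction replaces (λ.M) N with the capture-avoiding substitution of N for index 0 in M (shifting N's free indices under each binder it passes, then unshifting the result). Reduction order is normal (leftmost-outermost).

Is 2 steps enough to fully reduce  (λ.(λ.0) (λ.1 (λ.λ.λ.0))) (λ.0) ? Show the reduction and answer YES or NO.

  start: (λ.(λ.0) (λ.1 (λ.λ.λ.0))) (λ.0)
  [1] (λ.0) (λ.(λ.0) (λ.λ.λ.0))
  [2] λ.(λ.0) (λ.λ.λ.0)

Answer: NO — after 2 steps the term is λ.(λ.0) (λ.λ.λ.0), not yet normal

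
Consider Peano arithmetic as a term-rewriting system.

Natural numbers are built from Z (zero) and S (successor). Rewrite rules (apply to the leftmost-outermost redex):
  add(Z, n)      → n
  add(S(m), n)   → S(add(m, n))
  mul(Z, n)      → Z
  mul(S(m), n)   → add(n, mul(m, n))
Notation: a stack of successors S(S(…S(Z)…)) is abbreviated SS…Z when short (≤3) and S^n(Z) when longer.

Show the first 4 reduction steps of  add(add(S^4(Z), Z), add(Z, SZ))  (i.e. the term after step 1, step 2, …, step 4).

Answer: after 4 steps: S(S(add(add(SSZ, Z), add(Z, SZ))))

Working:
  start: add(add(S^4(Z), Z), add(Z, SZ))
  →1  add(S(add(SSSZ, Z)), add(Z, SZ))
  →2  S(add(add(SSSZ, Z), add(Z, SZ)))
  →3  S(add(S(add(SSZ, Z)), add(Z, SZ)))
  →4  S(S(add(add(SSZ, Z), add(Z, SZ))))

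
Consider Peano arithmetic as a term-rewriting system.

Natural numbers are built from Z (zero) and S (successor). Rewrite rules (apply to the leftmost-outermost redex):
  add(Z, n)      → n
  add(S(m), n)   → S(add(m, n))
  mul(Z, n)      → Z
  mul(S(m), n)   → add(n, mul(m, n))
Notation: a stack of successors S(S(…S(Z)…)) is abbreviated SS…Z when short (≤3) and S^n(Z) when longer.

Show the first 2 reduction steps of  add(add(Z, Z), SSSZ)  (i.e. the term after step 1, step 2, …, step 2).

Answer: after 2 steps: SSSZ

Reduction:
  start: add(add(Z, Z), SSSZ)
  →1  add(Z, SSSZ)
  →2  SSSZ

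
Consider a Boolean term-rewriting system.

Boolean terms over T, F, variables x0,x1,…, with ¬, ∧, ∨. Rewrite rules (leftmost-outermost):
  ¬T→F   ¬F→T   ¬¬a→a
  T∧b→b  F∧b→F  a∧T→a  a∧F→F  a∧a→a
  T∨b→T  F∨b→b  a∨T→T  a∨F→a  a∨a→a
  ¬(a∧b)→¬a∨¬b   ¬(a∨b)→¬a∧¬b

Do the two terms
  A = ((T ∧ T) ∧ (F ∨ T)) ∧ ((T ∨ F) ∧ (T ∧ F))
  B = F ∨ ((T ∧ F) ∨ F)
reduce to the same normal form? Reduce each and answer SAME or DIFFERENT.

Answer: SAME — A ⇓ F, B ⇓ F

Derivation:
Term A:
  start: ((T ∧ T) ∧ (F ∨ T)) ∧ ((T ∨ F) ∧ (T ∧ F))
  step 1: (T ∧ (F ∨ T)) ∧ ((T ∨ F) ∧ (T ∧ F))
  step 2: (F ∨ T) ∧ ((T ∨ F) ∧ (T ∧ F))
  step 3: T ∧ ((T ∨ F) ∧ (T ∧ F))
  step 4: (T ∨ F) ∧ (T ∧ F)
  step 5: T ∧ (T ∧ F)
  step 6: T ∧ F
  step 7: F

Term B:
  start: F ∨ ((T ∧ F) ∨ F)
  step 1: (T ∧ F) ∨ F
  step 2: T ∧ F
  step 3: F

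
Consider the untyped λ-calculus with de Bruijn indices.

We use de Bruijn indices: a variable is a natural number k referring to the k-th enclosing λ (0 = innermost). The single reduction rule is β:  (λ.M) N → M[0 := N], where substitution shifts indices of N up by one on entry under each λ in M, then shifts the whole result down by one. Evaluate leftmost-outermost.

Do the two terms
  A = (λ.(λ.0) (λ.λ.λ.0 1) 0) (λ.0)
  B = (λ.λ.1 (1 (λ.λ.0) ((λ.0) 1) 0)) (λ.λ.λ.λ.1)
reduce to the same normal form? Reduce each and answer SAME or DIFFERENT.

Answer: DIFFERENT — A ⇓ λ.λ.0 1, B ⇓ λ.λ.λ.λ.1

Derivation:
Term A:
  start: (λ.(λ.0) (λ.λ.λ.0 1) 0) (λ.0)
  →1  (λ.0) (λ.λ.λ.0 1) (λ.0)
  →2  (λ.λ.λ.0 1) (λ.0)
  →3  λ.λ.0 1

Term B:
  start: (λ.λ.1 (1 (λ.λ.0) ((λ.0) 1) 0)) (λ.λ.λ.λ.1)
  →1  λ.(λ.λ.λ.λ.1) ((λ.λ.λ.λ.1) (λ.λ.0) ((λ.0) (λ.λ.λ.λ.1)) 0)
  →2  λ.λ.λ.λ.1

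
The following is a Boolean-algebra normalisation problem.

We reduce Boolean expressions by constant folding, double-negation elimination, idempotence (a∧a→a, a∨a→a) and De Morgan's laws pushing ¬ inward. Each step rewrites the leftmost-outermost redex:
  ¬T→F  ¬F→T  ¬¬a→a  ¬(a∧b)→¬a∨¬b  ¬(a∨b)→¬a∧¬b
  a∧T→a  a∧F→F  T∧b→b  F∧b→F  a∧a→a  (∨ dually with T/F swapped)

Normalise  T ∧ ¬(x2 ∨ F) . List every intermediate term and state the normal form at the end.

Answer: normal form = ¬x2  (in 4 steps)

Derivation:
  start: T ∧ ¬(x2 ∨ F)
  [1] ¬(x2 ∨ F)
  [2] ¬x2 ∧ ¬F
  [3] ¬x2 ∧ T
  [4] ¬x2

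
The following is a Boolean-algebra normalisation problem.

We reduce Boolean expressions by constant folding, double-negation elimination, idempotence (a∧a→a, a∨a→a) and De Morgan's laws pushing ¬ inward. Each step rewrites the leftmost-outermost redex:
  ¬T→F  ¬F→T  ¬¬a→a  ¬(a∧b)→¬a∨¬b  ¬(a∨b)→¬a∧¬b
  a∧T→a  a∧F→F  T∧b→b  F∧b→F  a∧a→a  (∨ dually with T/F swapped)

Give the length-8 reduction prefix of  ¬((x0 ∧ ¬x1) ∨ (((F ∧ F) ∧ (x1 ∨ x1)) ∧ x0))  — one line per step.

Answer: after 8 steps: (¬x0 ∨ x1) ∧ ((T ∨ ¬(x1 ∨ x1)) ∨ ¬x0)

Working:
  start: ¬((x0 ∧ ¬x1) ∨ (((F ∧ F) ∧ (x1 ∨ x1)) ∧ x0))
  step 1: ¬(x0 ∧ ¬x1) ∧ ¬(((F ∧ F) ∧ (x1 ∨ x1)) ∧ x0)
  step 2: (¬x0 ∨ ¬¬x1) ∧ ¬(((F ∧ F) ∧ (x1 ∨ x1)) ∧ x0)
  step 3: (¬x0 ∨ x1) ∧ ¬(((F ∧ F) ∧ (x1 ∨ x1)) ∧ x0)
  step 4: (¬x0 ∨ x1) ∧ (¬((F ∧ F) ∧ (x1 ∨ x1)) ∨ ¬x0)
  step 5: (¬x0 ∨ x1) ∧ ((¬(F ∧ F) ∨ ¬(x1 ∨ x1)) ∨ ¬x0)
  step 6: (¬x0 ∨ x1) ∧ (((¬F ∨ ¬F) ∨ ¬(x1 ∨ x1)) ∨ ¬x0)
  step 7: (¬x0 ∨ x1) ∧ ((¬F ∨ ¬(x1 ∨ x1)) ∨ ¬x0)
  step 8: (¬x0 ∨ x1) ∧ ((T ∨ ¬(x1 ∨ x1)) ∨ ¬x0)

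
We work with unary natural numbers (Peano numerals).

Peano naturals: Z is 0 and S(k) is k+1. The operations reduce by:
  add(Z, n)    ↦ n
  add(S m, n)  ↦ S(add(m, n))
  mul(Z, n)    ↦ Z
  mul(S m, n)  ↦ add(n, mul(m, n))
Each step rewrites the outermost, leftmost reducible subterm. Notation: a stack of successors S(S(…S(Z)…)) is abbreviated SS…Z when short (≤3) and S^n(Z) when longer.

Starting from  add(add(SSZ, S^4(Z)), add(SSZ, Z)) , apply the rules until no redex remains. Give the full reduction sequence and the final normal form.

  start: add(add(SSZ, S^4(Z)), add(SSZ, Z))
  [1] add(S(add(SZ, S^4(Z))), add(SSZ, Z))
  [2] S(add(add(SZ, S^4(Z)), add(SSZ, Z)))
  [3] S(add(S(add(Z, S^4(Z))), add(SSZ, Z)))
  [4] S(S(add(add(Z, S^4(Z)), add(SSZ, Z))))
  [5] S(S(add(S^4(Z), add(SSZ, Z))))
  [6] S(S(S(add(SSSZ, add(SSZ, Z)))))
  [7] S(S(S(S(add(SSZ, add(SSZ, Z))))))
  [8] S(S(S(S(S(add(SZ, add(SSZ, Z)))))))
  [9] S(S(S(S(S(S(add(Z, add(SSZ, Z))))))))
  [10] S(S(S(S(S(S(add(SSZ, Z)))))))
  [11] S(S(S(S(S(S(S(add(SZ, Z))))))))
  [12] S(S(S(S(S(S(S(S(add(Z, Z)))))))))
  [13] S^8(Z)

Answer: normal form = S^8(Z)  (in 13 steps)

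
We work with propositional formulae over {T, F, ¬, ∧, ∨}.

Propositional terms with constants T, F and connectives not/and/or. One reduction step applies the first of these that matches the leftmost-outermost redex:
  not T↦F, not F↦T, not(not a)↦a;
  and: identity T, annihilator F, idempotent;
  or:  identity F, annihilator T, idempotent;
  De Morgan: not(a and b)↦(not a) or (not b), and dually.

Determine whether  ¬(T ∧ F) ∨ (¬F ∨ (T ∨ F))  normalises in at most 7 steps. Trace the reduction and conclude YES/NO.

Answer: YES — reaches normal form T in 5 ≤ 7 steps

Reduction:
  start: ¬(T ∧ F) ∨ (¬F ∨ (T ∨ F))
  →1  (¬T ∨ ¬F) ∨ (¬F ∨ (T ∨ F))
  →2  (F ∨ ¬F) ∨ (¬F ∨ (T ∨ F))
  →3  ¬F ∨ (¬F ∨ (T ∨ F))
  →4  T ∨ (¬F ∨ (T ∨ F))
  →5  T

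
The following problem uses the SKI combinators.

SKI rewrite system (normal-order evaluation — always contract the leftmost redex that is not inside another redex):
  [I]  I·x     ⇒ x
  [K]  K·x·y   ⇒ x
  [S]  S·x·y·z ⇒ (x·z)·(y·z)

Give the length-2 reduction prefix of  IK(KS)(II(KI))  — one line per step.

Answer: after 2 steps: KS

Derivation:
  start: IK(KS)(II(KI))
  →1  K(KS)(II(KI))
  →2  KS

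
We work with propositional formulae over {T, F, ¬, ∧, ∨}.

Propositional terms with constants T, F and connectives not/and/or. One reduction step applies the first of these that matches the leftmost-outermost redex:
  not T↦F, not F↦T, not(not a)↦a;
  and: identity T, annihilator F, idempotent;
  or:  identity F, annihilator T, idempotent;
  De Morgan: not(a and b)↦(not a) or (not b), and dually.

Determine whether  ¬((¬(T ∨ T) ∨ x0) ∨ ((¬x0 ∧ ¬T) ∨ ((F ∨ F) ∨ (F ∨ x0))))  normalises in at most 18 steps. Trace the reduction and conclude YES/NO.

Answer: NO — after 18 steps the term is ¬x0 ∧ (T ∧ ¬x0), not yet normal

Reduction:
  start: ¬((¬(T ∨ T) ∨ x0) ∨ ((¬x0 ∧ ¬T) ∨ ((F ∨ F) ∨ (F ∨ x0))))
  →1  ¬(¬(T ∨ T) ∨ x0) ∧ ¬((¬x0 ∧ ¬T) ∨ ((F ∨ F) ∨ (F ∨ x0)))
  →2  (¬¬(T ∨ T) ∧ ¬x0) ∧ ¬((¬x0 ∧ ¬T) ∨ ((F ∨ F) ∨ (F ∨ x0)))
  →3  ((T ∨ T) ∧ ¬x0) ∧ ¬((¬x0 ∧ ¬T) ∨ ((F ∨ F) ∨ (F ∨ x0)))
  →4  (T ∧ ¬x0) ∧ ¬((¬x0 ∧ ¬T) ∨ ((F ∨ F) ∨ (F ∨ x0)))
  →5  ¬x0 ∧ ¬((¬x0 ∧ ¬T) ∨ ((F ∨ F) ∨ (F ∨ x0)))
  →6  ¬x0 ∧ (¬(¬x0 ∧ ¬T) ∧ ¬((F ∨ F) ∨ (F ∨ x0)))
  →7  ¬x0 ∧ ((¬¬x0 ∨ ¬¬T) ∧ ¬((F ∨ F) ∨ (F ∨ x0)))
  →8  ¬x0 ∧ ((x0 ∨ ¬¬T) ∧ ¬((F ∨ F) ∨ (F ∨ x0)))
  →9  ¬x0 ∧ ((x0 ∨ T) ∧ ¬((F ∨ F) ∨ (F ∨ x0)))
  →10  ¬x0 ∧ (T ∧ ¬((F ∨ F) ∨ (F ∨ x0)))
  →11  ¬x0 ∧ ¬((F ∨ F) ∨ (F ∨ x0))
  →12  ¬x0 ∧ (¬(F ∨ F) ∧ ¬(F ∨ x0))
  →13  ¬x0 ∧ ((¬F ∧ ¬F) ∧ ¬(F ∨ x0))
  →14  ¬x0 ∧ (¬F ∧ ¬(F ∨ x0))
  →15  ¬x0 ∧ (T ∧ ¬(F ∨ x0))
  →16  ¬x0 ∧ ¬(F ∨ x0)
  →17  ¬x0 ∧ (¬F ∧ ¬x0)
  →18  ¬x0 ∧ (T ∧ ¬x0)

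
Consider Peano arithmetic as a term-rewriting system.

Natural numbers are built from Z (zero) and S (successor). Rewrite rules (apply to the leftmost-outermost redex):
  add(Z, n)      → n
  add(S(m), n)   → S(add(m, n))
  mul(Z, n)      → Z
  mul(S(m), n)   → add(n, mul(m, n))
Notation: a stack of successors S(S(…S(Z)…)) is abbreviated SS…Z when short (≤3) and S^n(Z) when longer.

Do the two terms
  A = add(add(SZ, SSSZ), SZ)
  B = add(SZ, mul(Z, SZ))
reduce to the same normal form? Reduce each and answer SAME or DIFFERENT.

Answer: DIFFERENT — A ⇓ S^5(Z), B ⇓ SZ

Derivation:
Term A:
  start: add(add(SZ, SSSZ), SZ)
  step 1: add(S(add(Z, SSSZ)), SZ)
  step 2: S(add(add(Z, SSSZ), SZ))
  step 3: S(add(SSSZ, SZ))
  step 4: S(S(add(SSZ, SZ)))
  step 5: S(S(S(add(SZ, SZ))))
  step 6: S(S(S(S(add(Z, SZ)))))
  step 7: S^5(Z)

Term B:
  start: add(SZ, mul(Z, SZ))
  step 1: S(add(Z, mul(Z, SZ)))
  step 2: S(mul(Z, SZ))
  step 3: SZ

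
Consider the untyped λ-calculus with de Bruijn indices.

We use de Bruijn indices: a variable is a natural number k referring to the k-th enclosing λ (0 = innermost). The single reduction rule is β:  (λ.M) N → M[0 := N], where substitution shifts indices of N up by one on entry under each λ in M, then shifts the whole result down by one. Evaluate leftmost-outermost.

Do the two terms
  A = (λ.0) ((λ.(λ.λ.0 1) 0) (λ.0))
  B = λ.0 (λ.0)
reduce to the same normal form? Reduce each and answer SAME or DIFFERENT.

Answer: SAME — A ⇓ λ.0 (λ.0), B ⇓ λ.0 (λ.0)

Derivation:
Term A:
  start: (λ.0) ((λ.(λ.λ.0 1) 0) (λ.0))
  [1] (λ.(λ.λ.0 1) 0) (λ.0)
  [2] (λ.λ.0 1) (λ.0)
  [3] λ.0 (λ.0)

Term B:
  start: λ.0 (λ.0)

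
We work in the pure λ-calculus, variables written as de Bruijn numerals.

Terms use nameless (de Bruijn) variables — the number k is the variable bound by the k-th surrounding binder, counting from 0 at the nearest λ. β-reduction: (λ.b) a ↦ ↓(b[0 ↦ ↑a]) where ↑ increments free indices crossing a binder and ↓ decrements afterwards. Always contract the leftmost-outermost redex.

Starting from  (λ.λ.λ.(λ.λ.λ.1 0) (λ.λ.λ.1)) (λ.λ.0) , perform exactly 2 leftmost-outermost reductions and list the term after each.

  start: (λ.λ.λ.(λ.λ.λ.1 0) (λ.λ.λ.1)) (λ.λ.0)
  →1  λ.λ.(λ.λ.λ.1 0) (λ.λ.λ.1)
  →2  λ.λ.λ.λ.1 0

Answer: after 2 steps: λ.λ.λ.λ.1 0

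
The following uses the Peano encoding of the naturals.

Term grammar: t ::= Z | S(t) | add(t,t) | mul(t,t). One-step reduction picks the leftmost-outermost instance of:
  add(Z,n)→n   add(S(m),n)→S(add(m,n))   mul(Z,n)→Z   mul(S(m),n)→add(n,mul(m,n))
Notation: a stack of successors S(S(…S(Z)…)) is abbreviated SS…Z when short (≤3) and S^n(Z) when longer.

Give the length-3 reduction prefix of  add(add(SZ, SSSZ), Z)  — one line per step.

  start: add(add(SZ, SSSZ), Z)
  step 1: add(S(add(Z, SSSZ)), Z)
  step 2: S(add(add(Z, SSSZ), Z))
  step 3: S(add(SSSZ, Z))

Answer: after 3 steps: S(add(SSSZ, Z))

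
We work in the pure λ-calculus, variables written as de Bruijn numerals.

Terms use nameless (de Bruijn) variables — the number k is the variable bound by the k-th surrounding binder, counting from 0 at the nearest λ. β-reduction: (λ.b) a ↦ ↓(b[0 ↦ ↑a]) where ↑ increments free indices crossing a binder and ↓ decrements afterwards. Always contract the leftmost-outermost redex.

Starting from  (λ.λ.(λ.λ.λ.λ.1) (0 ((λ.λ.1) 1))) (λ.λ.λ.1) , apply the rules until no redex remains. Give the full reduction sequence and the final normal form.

  start: (λ.λ.(λ.λ.λ.λ.1) (0 ((λ.λ.1) 1))) (λ.λ.λ.1)
  [1] λ.(λ.λ.λ.λ.1) (0 ((λ.λ.1) (λ.λ.λ.1)))
  [2] λ.λ.λ.λ.1

Answer: normal form = λ.λ.λ.λ.1  (in 2 steps)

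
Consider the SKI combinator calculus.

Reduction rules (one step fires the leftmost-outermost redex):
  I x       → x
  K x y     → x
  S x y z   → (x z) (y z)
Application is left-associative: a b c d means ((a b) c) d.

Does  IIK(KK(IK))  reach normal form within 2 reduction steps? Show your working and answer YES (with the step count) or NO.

  start: IIK(KK(IK))
  [1] IK(KK(IK))
  [2] K(KK(IK))

Answer: NO — after 2 steps the term is K(KK(IK)), not yet normal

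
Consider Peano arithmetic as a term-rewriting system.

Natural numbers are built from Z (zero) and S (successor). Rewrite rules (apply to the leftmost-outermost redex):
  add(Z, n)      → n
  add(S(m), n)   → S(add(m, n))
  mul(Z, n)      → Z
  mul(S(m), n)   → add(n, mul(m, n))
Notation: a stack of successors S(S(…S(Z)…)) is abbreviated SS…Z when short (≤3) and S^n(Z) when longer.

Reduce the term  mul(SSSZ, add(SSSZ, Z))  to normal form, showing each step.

  start: mul(SSSZ, add(SSSZ, Z))
  step 1: add(add(SSSZ, Z), mul(SSZ, add(SSSZ, Z)))
  step 2: add(S(add(SSZ, Z)), mul(SSZ, add(SSSZ, Z)))
  step 3: S(add(add(SSZ, Z), mul(SSZ, add(SSSZ, Z))))
  step 4: S(add(S(add(SZ, Z)), mul(SSZ, add(SSSZ, Z))))
  step 5: S(S(add(add(SZ, Z), mul(SSZ, add(SSSZ, Z)))))
  step 6: S(S(add(S(add(Z, Z)), mul(SSZ, add(SSSZ, Z)))))
  step 7: S(S(S(add(add(Z, Z), mul(SSZ, add(SSSZ, Z))))))
  step 8: S(S(S(add(Z, mul(SSZ, add(SSSZ, Z))))))
  step 9: S(S(S(mul(SSZ, add(SSSZ, Z)))))
  step 10: S(S(S(add(add(SSSZ, Z), mul(SZ, add(SSSZ, Z))))))
  step 11: S(S(S(add(S(add(SSZ, Z)), mul(SZ, add(SSSZ, Z))))))
  step 12: S(S(S(S(add(add(SSZ, Z), mul(SZ, add(SSSZ, Z)))))))
  step 13: S(S(S(S(add(S(add(SZ, Z)), mul(SZ, add(SSSZ, Z)))))))
  step 14: S(S(S(S(S(add(add(SZ, Z), mul(SZ, add(SSSZ, Z))))))))
  step 15: S(S(S(S(S(add(S(add(Z, Z)), mul(SZ, add(SSSZ, Z))))))))
  step 16: S(S(S(S(S(S(add(add(Z, Z), mul(SZ, add(SSSZ, Z)))))))))
  step 17: S(S(S(S(S(S(add(Z, mul(SZ, add(SSSZ, Z)))))))))
  step 18: S(S(S(S(S(S(mul(SZ, add(SSSZ, Z))))))))
  step 19: S(S(S(S(S(S(add(add(SSSZ, Z), mul(Z, add(SSSZ, Z)))))))))
  step 20: S(S(S(S(S(S(add(S(add(SSZ, Z)), mul(Z, add(SSSZ, Z)))))))))
  step 21: S(S(S(S(S(S(S(add(add(SSZ, Z), mul(Z, add(SSSZ, Z))))))))))
  step 22: S(S(S(S(S(S(S(add(S(add(SZ, Z)), mul(Z, add(SSSZ, Z))))))))))
  step 23: S(S(S(S(S(S(S(S(add(add(SZ, Z), mul(Z, add(SSSZ, Z)))))))))))
  step 24: S(S(S(S(S(S(S(S(add(S(add(Z, Z)), mul(Z, add(SSSZ, Z)))))))))))
  step 25: S(S(S(S(S(S(S(S(S(add(add(Z, Z), mul(Z, add(SSSZ, Z))))))))))))
  step 26: S(S(S(S(S(S(S(S(S(add(Z, mul(Z, add(SSSZ, Z))))))))))))
  step 27: S(S(S(S(S(S(S(S(S(mul(Z, add(SSSZ, Z)))))))))))
  step 28: S^9(Z)

Answer: normal form = S^9(Z)  (in 28 steps)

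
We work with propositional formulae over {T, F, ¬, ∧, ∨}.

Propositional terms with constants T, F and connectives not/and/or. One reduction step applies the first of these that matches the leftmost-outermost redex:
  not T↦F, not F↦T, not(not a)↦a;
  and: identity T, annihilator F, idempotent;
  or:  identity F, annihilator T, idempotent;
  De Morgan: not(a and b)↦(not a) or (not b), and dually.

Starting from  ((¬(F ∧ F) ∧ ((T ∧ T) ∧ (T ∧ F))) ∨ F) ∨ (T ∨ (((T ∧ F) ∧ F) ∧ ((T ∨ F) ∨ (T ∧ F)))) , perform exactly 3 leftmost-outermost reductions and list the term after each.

Answer: after 3 steps: (¬F ∧ ((T ∧ T) ∧ (T ∧ F))) ∨ (T ∨ (((T ∧ F) ∧ F) ∧ ((T ∨ F) ∨ (T ∧ F))))

Reduction:
  start: ((¬(F ∧ F) ∧ ((T ∧ T) ∧ (T ∧ F))) ∨ F) ∨ (T ∨ (((T ∧ F) ∧ F) ∧ ((T ∨ F) ∨ (T ∧ F))))
  →1  (¬(F ∧ F) ∧ ((T ∧ T) ∧ (T ∧ F))) ∨ (T ∨ (((T ∧ F) ∧ F) ∧ ((T ∨ F) ∨ (T ∧ F))))
  →2  ((¬F ∨ ¬F) ∧ ((T ∧ T) ∧ (T ∧ F))) ∨ (T ∨ (((T ∧ F) ∧ F) ∧ ((T ∨ F) ∨ (T ∧ F))))
  →3  (¬F ∧ ((T ∧ T) ∧ (T ∧ F))) ∨ (T ∨ (((T ∧ F) ∧ F) ∧ ((T ∨ F) ∨ (T ∧ F))))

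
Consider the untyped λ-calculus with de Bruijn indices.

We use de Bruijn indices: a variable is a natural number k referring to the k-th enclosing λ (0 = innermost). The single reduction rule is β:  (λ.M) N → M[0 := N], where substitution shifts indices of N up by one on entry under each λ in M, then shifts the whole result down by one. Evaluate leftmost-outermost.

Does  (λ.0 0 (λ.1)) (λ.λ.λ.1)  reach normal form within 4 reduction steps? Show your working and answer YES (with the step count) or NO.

Answer: YES — reaches normal form λ.λ.λ.λ.λ.1 in 3 ≤ 4 steps

Reduction:
  start: (λ.0 0 (λ.1)) (λ.λ.λ.1)
  [1] (λ.λ.λ.1) (λ.λ.λ.1) (λ.λ.λ.λ.1)
  [2] (λ.λ.1) (λ.λ.λ.λ.1)
  [3] λ.λ.λ.λ.λ.1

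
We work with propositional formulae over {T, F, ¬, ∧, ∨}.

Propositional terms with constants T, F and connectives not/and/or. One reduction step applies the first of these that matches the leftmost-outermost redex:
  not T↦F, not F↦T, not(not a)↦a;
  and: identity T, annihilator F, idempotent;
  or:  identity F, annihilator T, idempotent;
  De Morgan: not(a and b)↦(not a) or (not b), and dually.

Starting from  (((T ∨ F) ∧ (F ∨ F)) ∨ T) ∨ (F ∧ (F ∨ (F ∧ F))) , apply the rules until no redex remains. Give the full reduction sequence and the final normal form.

Answer: normal form = T  (in 2 steps)

Reduction:
  start: (((T ∨ F) ∧ (F ∨ F)) ∨ T) ∨ (F ∧ (F ∨ (F ∧ F)))
  [1] T ∨ (F ∧ (F ∨ (F ∧ F)))
  [2] T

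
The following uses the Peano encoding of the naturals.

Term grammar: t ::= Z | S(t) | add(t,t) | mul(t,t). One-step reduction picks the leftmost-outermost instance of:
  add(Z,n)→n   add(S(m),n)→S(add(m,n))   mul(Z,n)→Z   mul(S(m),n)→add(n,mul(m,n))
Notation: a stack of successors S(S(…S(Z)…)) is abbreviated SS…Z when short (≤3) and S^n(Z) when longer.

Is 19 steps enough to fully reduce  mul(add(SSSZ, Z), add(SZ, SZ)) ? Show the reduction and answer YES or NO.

  start: mul(add(SSSZ, Z), add(SZ, SZ))
  →1  mul(S(add(SSZ, Z)), add(SZ, SZ))
  →2  add(add(SZ, SZ), mul(add(SSZ, Z), add(SZ, SZ)))
  →3  add(S(add(Z, SZ)), mul(add(SSZ, Z), add(SZ, SZ)))
  →4  S(add(add(Z, SZ), mul(add(SSZ, Z), add(SZ, SZ))))
  →5  S(add(SZ, mul(add(SSZ, Z), add(SZ, SZ))))
  →6  S(S(add(Z, mul(add(SSZ, Z), add(SZ, SZ)))))
  →7  S(S(mul(add(SSZ, Z), add(SZ, SZ))))
  →8  S(S(mul(S(add(SZ, Z)), add(SZ, SZ))))
  →9  S(S(add(add(SZ, SZ), mul(add(SZ, Z), add(SZ, SZ)))))
  →10  S(S(add(S(add(Z, SZ)), mul(add(SZ, Z), add(SZ, SZ)))))
  →11  S(S(S(add(add(Z, SZ), mul(add(SZ, Z), add(SZ, SZ))))))
  →12  S(S(S(add(SZ, mul(add(SZ, Z), add(SZ, SZ))))))
  →13  S(S(S(S(add(Z, mul(add(SZ, Z), add(SZ, SZ)))))))
  →14  S(S(S(S(mul(add(SZ, Z), add(SZ, SZ))))))
  →15  S(S(S(S(mul(S(add(Z, Z)), add(SZ, SZ))))))
  →16  S(S(S(S(add(add(SZ, SZ), mul(add(Z, Z), add(SZ, SZ)))))))
  →17  S(S(S(S(add(S(add(Z, SZ)), mul(add(Z, Z), add(SZ, SZ)))))))
  →18  S(S(S(S(S(add(add(Z, SZ), mul(add(Z, Z), add(SZ, SZ))))))))
  →19  S(S(S(S(S(add(SZ, mul(add(Z, Z), add(SZ, SZ))))))))

Answer: NO — after 19 steps the term is S(S(S(S(S(add(SZ, mul(add(Z, Z), add(SZ, SZ)))))))), not yet normal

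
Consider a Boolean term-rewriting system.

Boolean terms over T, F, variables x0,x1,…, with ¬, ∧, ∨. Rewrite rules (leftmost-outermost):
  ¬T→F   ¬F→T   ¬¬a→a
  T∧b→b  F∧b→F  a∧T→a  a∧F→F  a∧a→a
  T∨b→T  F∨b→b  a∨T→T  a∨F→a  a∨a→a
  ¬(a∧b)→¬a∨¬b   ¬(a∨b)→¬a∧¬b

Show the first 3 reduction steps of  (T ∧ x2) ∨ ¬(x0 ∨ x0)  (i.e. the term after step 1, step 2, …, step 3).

  start: (T ∧ x2) ∨ ¬(x0 ∨ x0)
  →1  x2 ∨ ¬(x0 ∨ x0)
  →2  x2 ∨ (¬x0 ∧ ¬x0)
  →3  x2 ∨ ¬x0

Answer: after 3 steps: x2 ∨ ¬x0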